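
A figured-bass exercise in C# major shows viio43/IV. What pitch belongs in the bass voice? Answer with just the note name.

B

The applied chord viio43/IV is rooted on E#: E#-G#-B-D.
The figure 43 means second inversion — the fifth is in the bass.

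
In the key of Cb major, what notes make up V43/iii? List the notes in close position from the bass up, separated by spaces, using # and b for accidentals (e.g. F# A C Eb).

F Ab Bb D

V43/iii is a secondary dominant — the dominant seventh of iii. iii in Cb major is Eb, so the applied chord's root is Bb, a perfect fifth above.
Building a dominant seventh chord on Bb gives Bb-D-F-Ab.
The figured bass 43 indicates second inversion, placing the fifth (F) in the bass: F-Ab-Bb-D.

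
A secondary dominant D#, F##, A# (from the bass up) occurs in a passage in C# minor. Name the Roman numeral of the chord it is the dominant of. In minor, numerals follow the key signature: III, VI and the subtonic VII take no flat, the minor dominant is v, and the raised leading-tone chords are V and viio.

V

The chord is a major triad on D#.
A dominant resolves down a perfect fifth: D# → G#. In C# minor, G# is scale degree 5, i.e. V.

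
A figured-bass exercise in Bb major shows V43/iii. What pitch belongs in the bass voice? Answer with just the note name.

E

The applied chord V43/iii is rooted on A: A-C#-E-G.
The figure 43 means second inversion — the fifth is in the bass.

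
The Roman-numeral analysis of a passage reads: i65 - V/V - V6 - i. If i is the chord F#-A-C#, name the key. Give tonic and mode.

F# minor

i is given as F#-A-C# — a minor triad with root F#.
If F# is scale degree 1 and the mode makes that degree carry a minor triad, the tonic is F# and the mode is minor.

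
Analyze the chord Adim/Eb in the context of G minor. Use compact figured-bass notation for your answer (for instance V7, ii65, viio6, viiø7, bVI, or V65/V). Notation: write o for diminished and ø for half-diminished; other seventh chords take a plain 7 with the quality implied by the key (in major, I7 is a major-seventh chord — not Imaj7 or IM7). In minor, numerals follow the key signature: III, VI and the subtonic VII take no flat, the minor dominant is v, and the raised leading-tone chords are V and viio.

iio64

Stacked in thirds the chord is A-C-Eb: a diminished triad on A.
In G minor, A is the supertonic; the diatonic diminished triad there is iio.
With Eb in the bass the chord is in second inversion, so the figured bass is 64.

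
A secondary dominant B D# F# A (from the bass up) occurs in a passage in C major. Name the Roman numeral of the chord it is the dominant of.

The chord is a dominant seventh chord on B.
A dominant resolves down a perfect fifth: B → E. In C major, E is scale degree 3, i.e. iii.

iii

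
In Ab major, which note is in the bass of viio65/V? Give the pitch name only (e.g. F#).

F

The applied chord viio65/V is rooted on D: D-F-Ab-Cb.
The figure 65 means first inversion — the third is in the bass.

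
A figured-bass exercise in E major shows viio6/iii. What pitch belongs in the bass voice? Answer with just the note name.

A#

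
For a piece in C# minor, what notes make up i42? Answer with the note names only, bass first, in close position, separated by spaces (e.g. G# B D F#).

In C# minor, the first degree is C#, and the diatonic chord built there is a minor seventh chord.
Stacking thirds from C# gives C#-E-G#-B.
The figured bass 42 indicates third inversion, placing the seventh (B) in the bass: B-C#-E-G#.

B C# E G#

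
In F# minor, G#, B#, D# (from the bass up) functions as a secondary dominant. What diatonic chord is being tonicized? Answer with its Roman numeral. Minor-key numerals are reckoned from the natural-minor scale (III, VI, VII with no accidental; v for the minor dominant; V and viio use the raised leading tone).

The chord is a major triad on G#.
A dominant resolves down a perfect fifth: G# → C#. In F# minor, C# is scale degree 5, i.e. V.

V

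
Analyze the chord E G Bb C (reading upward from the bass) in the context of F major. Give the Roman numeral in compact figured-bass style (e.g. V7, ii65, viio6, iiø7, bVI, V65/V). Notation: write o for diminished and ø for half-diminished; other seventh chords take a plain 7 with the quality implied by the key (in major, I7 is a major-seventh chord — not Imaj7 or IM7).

Stacked in thirds the chord is C-E-G-Bb: a dominant seventh chord on C.
In F major, C is the dominant; the diatonic dominant seventh chord there is V7.
With E in the bass the chord is in first inversion, so the figured bass is 65.

V65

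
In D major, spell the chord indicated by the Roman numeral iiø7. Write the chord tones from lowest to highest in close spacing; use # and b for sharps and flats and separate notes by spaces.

Scale degree 2 in D major is E; here the chord built on it is altered to a half-diminished seventh chord. iiø7 is the half-diminished supertonic seventh, borrowed from the parallel minor.
So the chord is E-G-Bb-D.

E G Bb D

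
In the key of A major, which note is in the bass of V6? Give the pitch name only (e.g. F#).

G#

V in A major has root E; the chord is E-G#-B.
The figure 6 means first inversion — the third is in the bass.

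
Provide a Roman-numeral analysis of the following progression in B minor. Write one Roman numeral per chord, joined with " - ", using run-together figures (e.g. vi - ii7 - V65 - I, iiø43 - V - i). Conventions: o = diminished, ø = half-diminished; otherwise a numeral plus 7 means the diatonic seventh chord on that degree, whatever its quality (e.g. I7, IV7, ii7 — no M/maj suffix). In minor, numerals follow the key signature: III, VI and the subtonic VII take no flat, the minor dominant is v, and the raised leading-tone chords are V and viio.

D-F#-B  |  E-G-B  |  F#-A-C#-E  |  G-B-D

D-F#-B: minor triad on B = scale degree 1 → i6.
E-G-B: root E is the subdominant; minor triad there is iv.
F#-A-C#-E has root F#, degree 5 in B minor, so v7.
G-B-D has root G, degree 6 in B minor, so VI.

i6 - iv - v7 - VI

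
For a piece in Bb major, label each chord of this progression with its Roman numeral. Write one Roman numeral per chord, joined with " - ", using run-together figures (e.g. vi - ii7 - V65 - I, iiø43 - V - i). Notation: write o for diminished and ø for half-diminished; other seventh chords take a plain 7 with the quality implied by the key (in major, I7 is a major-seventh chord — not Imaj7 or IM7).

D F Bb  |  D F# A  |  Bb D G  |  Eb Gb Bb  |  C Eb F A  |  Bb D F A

D-F-Bb: major triad on Bb = scale degree 1 → I6.
D-F#-A: chromatic; D is V of vi, so V/vi.
Bb-D-G has root G, degree 6 in Bb major, so vi6.
Eb-Gb-Bb: minor triad on Eb — chromatic; iv (borrowed from the parallel minor).
C-Eb-F-A: root F is the dominant; dominant seventh chord there is V43.
Bb-D-F-A: major seventh chord on Bb = scale degree 1 → I7.

I6 - V/vi - vi6 - iv - V43 - I7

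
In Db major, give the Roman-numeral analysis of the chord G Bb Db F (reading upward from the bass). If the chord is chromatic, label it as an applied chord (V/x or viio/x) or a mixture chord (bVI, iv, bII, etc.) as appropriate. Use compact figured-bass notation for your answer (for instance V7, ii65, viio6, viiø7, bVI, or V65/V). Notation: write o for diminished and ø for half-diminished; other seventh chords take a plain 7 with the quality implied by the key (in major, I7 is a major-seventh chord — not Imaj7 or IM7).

viiø7/V

The pitches G-Bb-Db-F form a half-diminished seventh chord rooted on G.
G sits a half step below Ab (V in Db major); a diminished chord there is the applied leading-tone chord of V.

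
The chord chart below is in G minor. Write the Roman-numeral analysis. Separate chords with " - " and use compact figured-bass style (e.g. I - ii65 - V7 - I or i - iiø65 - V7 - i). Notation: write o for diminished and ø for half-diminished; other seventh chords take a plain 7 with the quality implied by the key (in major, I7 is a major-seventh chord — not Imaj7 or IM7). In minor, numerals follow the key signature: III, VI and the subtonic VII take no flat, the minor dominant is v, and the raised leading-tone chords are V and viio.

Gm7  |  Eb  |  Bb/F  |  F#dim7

Gm7 has root G, degree 1 in G minor, so i7.
Eb: root Eb is the submediant; major triad there is VI.
Bb/F: root Bb is the mediant; major triad there is III64.
F#dim7: root F# is the leading tone; fully diminished seventh chord there is viio7.

i7 - VI - III64 - viio7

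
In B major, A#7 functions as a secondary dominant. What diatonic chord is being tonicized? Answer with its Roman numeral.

The chord is a dominant seventh chord on A#.
A dominant resolves down a perfect fifth: A# → D#. In B major, D# is scale degree 3, i.e. iii.

iii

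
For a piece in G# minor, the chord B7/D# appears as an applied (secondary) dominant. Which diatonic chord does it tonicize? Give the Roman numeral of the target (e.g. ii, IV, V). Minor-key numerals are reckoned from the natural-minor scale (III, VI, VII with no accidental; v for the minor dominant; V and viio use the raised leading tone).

VI

The chord is a dominant seventh chord on B.
A dominant resolves down a perfect fifth: B → E. In G# minor, E is scale degree 6, i.e. VI.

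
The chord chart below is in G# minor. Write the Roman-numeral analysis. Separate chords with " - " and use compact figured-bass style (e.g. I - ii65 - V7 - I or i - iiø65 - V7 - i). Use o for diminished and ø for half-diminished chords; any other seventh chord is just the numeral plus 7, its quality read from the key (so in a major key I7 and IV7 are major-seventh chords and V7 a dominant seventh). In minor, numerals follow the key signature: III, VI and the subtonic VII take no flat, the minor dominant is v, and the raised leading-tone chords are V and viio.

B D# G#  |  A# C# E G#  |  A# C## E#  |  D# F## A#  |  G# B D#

B-D#-G# has root G#, degree 1 in G# minor, so i6.
A#-C#-E-G#: root A# is the supertonic; half-diminished seventh chord there is iiø7.
A#-C##-E#: chromatic; A# is V of V, so V/V.
D#-F##-A# has root D#, degree 5 in G# minor, so V.
G#-B-D#: root G# is the tonic; minor triad there is i.

i6 - iiø7 - V/V - V - i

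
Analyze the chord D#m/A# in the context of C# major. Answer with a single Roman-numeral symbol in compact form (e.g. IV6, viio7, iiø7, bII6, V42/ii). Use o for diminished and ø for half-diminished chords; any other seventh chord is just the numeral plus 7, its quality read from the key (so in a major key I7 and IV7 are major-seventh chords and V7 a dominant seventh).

Stacked in thirds the chord is D#-F#-A#: a minor triad on D#.
D# is scale degree 2 in C# major, and a minor triad on that degree is written ii.
With A# in the bass the chord is in second inversion, so the figured bass is 64.

ii64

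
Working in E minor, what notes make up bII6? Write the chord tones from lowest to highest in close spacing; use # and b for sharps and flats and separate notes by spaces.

Scale degree 2 in E minor is F#; lowering it a half step gives F. bII6 is the Neapolitan sixth — a major triad on the lowered second degree, here in its customary first inversion.
So the chord is F-A-C, a major triad.
With the 6 figure the chord is in first inversion; from the bass A upward in close position it reads A-C-F.

A C F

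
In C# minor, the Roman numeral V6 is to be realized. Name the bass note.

B#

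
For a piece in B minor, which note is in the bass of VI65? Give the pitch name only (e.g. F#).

B

VI in B minor has root G; the chord is G-B-D-F#.
The figure 65 means first inversion — the third is in the bass.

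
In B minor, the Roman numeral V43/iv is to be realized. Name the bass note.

F#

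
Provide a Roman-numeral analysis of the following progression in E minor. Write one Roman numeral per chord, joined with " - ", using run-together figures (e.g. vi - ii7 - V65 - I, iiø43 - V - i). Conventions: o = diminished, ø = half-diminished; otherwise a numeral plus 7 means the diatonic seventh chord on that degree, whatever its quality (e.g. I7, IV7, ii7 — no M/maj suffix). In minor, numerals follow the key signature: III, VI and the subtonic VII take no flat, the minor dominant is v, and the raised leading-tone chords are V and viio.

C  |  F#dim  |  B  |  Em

VI - iio - V - i

C: root C is the submediant; major triad there is VI.
F#dim: diminished triad on F# = scale degree 2 → iio.
B has root B, degree 5 in E minor, so V.
Em: minor triad on E = scale degree 1 → i.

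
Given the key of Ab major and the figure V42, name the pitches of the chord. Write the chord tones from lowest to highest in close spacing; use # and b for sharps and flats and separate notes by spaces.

Db Eb G Bb

In Ab major, the fifth degree is Eb, and the diatonic chord built there is a dominant seventh chord.
Stacking thirds from Eb gives Eb-G-Bb-Db.
With the 42 figure the chord is in third inversion; from the bass Db upward in close position it reads Db-Eb-G-Bb.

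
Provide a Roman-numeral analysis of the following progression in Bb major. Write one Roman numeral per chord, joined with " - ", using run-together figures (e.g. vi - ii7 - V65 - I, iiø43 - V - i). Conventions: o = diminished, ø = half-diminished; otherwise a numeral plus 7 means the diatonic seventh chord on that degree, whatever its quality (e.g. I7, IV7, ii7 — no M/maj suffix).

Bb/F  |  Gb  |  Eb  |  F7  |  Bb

I64 - bVI - IV - V7 - I

Bb/F: major triad on Bb = scale degree 1 → I64.
Gb: major triad on Gb — chromatic; bVI (borrowed from the parallel minor).
Eb: major triad on Eb = scale degree 4 → IV.
F7: dominant seventh chord on F = scale degree 5 → V7.
Bb: major triad on Bb = scale degree 1 → I.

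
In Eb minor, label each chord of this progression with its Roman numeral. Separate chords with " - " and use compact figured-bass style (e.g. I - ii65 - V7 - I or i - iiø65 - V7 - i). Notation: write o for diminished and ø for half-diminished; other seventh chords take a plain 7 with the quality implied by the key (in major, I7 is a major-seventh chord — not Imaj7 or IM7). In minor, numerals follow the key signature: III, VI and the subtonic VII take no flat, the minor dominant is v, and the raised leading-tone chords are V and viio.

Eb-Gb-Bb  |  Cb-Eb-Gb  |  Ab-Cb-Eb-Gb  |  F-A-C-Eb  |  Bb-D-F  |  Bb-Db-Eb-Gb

Eb-Gb-Bb: minor triad on Eb = scale degree 1 → i.
Cb-Eb-Gb: root Cb is the submediant; major triad there is VI.
Ab-Cb-Eb-Gb: minor seventh chord on Ab = scale degree 4 → iv7.
F-A-C-Eb: a dominant seventh chord on F, the applied dominant of V → V7/V.
Bb-D-F has root Bb, degree 5 in Eb minor, so V.
Bb-Db-Eb-Gb has root Eb, degree 1 in Eb minor, so i43.

i - VI - iv7 - V7/V - V - i43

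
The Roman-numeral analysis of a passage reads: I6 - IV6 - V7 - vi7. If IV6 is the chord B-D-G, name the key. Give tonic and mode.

The anchor chord is a major triad on G, labeled IV6.
IV6 on G implies G is the subdominant; that puts the tonic at D, and the uppercase numeral fits major mode.

D major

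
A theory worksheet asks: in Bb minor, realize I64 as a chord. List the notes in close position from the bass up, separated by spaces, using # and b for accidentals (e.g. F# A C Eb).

F Bb D

Scale degree 1 in Bb minor is Bb; here the chord built on it is altered to a major triad. I64 is the major tonic (Picardy third), borrowed from the parallel major.
So the chord is Bb-D-F.
With the 64 figure the chord is in second inversion; from the bass F upward in close position it reads F-Bb-D.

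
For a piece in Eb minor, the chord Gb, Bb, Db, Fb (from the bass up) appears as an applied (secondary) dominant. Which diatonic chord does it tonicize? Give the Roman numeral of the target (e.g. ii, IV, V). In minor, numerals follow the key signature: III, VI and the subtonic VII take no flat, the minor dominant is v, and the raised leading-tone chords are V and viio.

The chord is a dominant seventh chord on Gb.
A dominant resolves down a perfect fifth: Gb → Cb. In Eb minor, Cb is scale degree 6, i.e. VI.

VI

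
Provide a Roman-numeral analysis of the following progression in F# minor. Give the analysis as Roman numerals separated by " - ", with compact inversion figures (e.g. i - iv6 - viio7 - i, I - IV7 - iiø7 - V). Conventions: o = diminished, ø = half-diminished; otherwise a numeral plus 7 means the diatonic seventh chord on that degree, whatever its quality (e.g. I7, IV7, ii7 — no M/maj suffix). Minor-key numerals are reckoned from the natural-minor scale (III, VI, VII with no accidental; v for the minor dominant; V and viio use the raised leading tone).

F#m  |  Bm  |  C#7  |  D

i - iv - V7 - VI

F#m: minor triad on F# = scale degree 1 → i.
Bm: minor triad on B = scale degree 4 → iv.
C#7: root C# is the dominant; dominant seventh chord there is V7.
D: major triad on D = scale degree 6 → VI.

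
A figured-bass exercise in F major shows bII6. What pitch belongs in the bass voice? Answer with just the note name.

Bb

bII in F major has root Gb; the chord is Gb-Bb-Db.
The figure 6 means first inversion — the third is in the bass.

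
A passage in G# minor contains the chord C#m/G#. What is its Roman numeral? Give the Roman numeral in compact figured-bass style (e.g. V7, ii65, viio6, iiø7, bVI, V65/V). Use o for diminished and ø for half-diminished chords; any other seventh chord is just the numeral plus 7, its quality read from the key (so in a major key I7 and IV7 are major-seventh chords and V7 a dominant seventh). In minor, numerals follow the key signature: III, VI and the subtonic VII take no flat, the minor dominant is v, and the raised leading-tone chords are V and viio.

iv64

Stacked in thirds the chord is C#-E-G#: a minor triad on C#.
C# is scale degree 4 in G# minor, and a minor triad on that degree is written iv.
With G# in the bass the chord is in second inversion, so the figured bass is 64.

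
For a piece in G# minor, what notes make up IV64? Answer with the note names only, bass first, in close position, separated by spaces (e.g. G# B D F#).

G# C# E#

Scale degree 4 in G# minor is C#; here the chord built on it is altered to a major triad. IV64 is the major subdominant, borrowed from the parallel major.
So the chord is C#-E#-G#, a major triad.
With the 64 figure the chord is in second inversion; from the bass G# upward in close position it reads G#-C#-E#.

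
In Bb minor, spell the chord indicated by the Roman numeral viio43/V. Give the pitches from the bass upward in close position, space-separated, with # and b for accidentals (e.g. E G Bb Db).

Bb Db E G

viio43/V is a secondary leading-tone chord. The target V is F in Bb minor; the applied chord is rooted a semitone below, on E.
Building a fully diminished seventh chord on E gives E-G-Bb-Db.
With the 43 figure the chord is in second inversion; from the bass Bb upward in close position it reads Bb-Db-E-G.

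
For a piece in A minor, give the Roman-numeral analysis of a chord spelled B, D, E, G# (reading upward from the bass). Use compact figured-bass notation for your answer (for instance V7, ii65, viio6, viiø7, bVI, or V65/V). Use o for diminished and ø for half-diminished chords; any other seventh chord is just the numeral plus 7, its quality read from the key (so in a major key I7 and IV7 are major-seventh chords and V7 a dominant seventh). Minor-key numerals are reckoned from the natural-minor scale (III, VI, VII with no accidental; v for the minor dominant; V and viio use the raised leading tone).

V43

Stacked in thirds the chord is E-G#-B-D: a dominant seventh chord on E.
E is scale degree 5 in A minor, and a dominant seventh chord on that degree is written V7.
With B in the bass the chord is in second inversion, so the figured bass is 43.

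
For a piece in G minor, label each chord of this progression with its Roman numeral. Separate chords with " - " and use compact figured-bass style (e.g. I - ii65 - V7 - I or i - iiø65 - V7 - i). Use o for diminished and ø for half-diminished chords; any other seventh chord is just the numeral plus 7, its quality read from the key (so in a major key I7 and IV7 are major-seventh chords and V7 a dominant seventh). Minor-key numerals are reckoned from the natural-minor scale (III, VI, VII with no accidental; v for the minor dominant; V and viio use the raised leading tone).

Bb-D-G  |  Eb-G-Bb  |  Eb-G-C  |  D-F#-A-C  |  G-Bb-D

i6 - VI - iv6 - V7 - i

Bb-D-G has root G, degree 1 in G minor, so i6.
Eb-G-Bb has root Eb, degree 6 in G minor, so VI.
Eb-G-C: root C is the subdominant; minor triad there is iv6.
D-F#-A-C has root D, degree 5 in G minor, so V7.
G-Bb-D: minor triad on G = scale degree 1 → i.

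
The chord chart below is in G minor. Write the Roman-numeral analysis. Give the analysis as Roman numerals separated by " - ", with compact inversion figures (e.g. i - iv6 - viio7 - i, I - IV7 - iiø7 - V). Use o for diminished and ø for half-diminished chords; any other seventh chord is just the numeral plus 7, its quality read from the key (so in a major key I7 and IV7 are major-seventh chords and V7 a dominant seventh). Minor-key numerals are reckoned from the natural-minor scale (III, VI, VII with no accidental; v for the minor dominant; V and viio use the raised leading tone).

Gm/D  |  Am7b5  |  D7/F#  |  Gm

Gm/D has root G, degree 1 in G minor, so i64.
Am7b5: half-diminished seventh chord on A = scale degree 2 → iiø7.
D7/F# has root D, degree 5 in G minor, so V65.
Gm: minor triad on G = scale degree 1 → i.

i64 - iiø7 - V65 - i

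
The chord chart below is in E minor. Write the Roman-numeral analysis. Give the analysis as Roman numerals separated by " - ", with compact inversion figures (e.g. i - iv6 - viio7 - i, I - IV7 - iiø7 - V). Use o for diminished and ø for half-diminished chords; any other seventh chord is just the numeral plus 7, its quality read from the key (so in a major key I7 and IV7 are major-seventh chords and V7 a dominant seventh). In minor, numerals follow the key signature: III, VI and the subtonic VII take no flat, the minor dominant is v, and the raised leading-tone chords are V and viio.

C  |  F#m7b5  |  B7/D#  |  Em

C has root C, degree 6 in E minor, so VI.
F#m7b5: root F# is the supertonic; half-diminished seventh chord there is iiø7.
B7/D#: root B is the dominant; dominant seventh chord there is V65.
Em: root E is the tonic; minor triad there is i.

VI - iiø7 - V65 - i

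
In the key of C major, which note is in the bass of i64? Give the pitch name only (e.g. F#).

i in C major has root C; the chord is C-Eb-G.
The figure 64 means second inversion — the fifth is in the bass.

G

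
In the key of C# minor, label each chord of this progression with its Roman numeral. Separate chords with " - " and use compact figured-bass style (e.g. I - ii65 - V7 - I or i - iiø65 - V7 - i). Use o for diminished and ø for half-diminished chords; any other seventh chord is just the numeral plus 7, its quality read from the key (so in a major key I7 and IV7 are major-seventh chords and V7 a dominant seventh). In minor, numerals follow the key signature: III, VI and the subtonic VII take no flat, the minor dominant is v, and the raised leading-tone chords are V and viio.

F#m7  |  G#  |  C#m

iv7 - V - i

F#m7: root F# is the subdominant; minor seventh chord there is iv7.
G#: root G# is the dominant; major triad there is V.
C#m: root C# is the tonic; minor triad there is i.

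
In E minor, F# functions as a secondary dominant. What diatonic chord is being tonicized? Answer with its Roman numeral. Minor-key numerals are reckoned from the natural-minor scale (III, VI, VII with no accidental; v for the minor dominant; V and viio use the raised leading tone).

V

The chord is a major triad on F#.
A dominant resolves down a perfect fifth: F# → B. In E minor, B is scale degree 5, i.e. V.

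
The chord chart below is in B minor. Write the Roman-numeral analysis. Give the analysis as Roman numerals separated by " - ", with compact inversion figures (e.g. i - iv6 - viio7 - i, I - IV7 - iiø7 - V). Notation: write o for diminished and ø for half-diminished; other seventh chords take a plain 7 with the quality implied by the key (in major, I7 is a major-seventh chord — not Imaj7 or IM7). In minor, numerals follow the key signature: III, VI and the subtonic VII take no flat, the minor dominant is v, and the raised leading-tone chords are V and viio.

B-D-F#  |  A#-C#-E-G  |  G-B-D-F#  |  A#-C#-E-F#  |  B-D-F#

B-D-F#: minor triad on B = scale degree 1 → i.
A#-C#-E-G has root A#, degree 7 in B minor, so viio7.
G-B-D-F# has root G, degree 6 in B minor, so VI7.
A#-C#-E-F#: root F# is the dominant; dominant seventh chord there is V65.
B-D-F#: root B is the tonic; minor triad there is i.

i - viio7 - VI7 - V65 - i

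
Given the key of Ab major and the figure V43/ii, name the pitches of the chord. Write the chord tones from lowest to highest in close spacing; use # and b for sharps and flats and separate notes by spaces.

V43/ii is a secondary dominant — the dominant seventh of ii. ii in Ab major is Bb, so the applied chord's root is F, a perfect fifth above.
Building a dominant seventh chord on F gives F-A-C-Eb.
The figured bass 43 indicates second inversion, placing the fifth (C) in the bass: C-Eb-F-A.

C Eb F A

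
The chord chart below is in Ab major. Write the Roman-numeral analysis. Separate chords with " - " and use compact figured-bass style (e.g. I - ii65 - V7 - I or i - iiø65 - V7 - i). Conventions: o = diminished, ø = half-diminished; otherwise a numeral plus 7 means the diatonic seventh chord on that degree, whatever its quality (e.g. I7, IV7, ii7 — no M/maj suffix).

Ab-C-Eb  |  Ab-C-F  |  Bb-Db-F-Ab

I - vi6 - ii7

Ab-C-Eb: major triad on Ab = scale degree 1 → I.
Ab-C-F: root F is the submediant; minor triad there is vi6.
Bb-Db-F-Ab has root Bb, degree 2 in Ab major, so ii7.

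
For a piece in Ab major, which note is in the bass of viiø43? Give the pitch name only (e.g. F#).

Db

viiø in Ab major has root G; the chord is G-Bb-Db-F.
The figure 43 means second inversion — the fifth is in the bass.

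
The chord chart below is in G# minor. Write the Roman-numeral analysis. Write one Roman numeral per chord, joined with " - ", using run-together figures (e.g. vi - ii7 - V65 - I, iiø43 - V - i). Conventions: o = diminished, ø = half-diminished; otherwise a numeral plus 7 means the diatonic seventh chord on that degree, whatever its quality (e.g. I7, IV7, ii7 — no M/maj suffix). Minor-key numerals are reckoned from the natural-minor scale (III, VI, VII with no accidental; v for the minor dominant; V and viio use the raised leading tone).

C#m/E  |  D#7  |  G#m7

iv6 - V7 - i7

C#m/E: minor triad on C# = scale degree 4 → iv6.
D#7 has root D#, degree 5 in G# minor, so V7.
G#m7: root G# is the tonic; minor seventh chord there is i7.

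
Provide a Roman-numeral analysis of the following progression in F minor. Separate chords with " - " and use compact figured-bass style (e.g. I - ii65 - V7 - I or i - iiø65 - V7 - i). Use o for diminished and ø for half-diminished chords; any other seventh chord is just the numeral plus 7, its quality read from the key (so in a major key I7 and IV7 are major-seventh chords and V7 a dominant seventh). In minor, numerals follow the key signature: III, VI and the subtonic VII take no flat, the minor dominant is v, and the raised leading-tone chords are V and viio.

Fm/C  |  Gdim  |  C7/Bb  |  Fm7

Fm/C: minor triad on F = scale degree 1 → i64.
Gdim: root G is the supertonic; diminished triad there is iio.
C7/Bb: dominant seventh chord on C = scale degree 5 → V42.
Fm7: root F is the tonic; minor seventh chord there is i7.

i64 - iio - V42 - i7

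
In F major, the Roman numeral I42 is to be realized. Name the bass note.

E

I in F major has root F; the chord is F-A-C-E.
The figure 42 means third inversion — the seventh is in the bass.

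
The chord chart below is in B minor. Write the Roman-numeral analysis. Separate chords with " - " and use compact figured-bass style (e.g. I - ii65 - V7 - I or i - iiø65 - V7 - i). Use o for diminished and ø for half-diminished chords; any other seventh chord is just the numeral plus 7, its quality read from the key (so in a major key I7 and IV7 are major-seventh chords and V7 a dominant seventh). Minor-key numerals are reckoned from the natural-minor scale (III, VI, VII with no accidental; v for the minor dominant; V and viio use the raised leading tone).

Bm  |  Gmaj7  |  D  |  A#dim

i - VI7 - III - viio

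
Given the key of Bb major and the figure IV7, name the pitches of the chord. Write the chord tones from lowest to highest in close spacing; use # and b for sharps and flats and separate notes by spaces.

The numeral's case and figure indicate a major seventh chord. In Bb major its root, the subdominant, is Eb.
Stacking thirds from Eb gives Eb-G-Bb-D.

Eb G Bb D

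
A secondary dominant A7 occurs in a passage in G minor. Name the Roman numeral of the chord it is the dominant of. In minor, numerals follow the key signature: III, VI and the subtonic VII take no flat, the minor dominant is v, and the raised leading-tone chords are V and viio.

The chord is a dominant seventh chord on A.
A dominant resolves down a perfect fifth: A → D. In G minor, D is scale degree 5, i.e. V.

V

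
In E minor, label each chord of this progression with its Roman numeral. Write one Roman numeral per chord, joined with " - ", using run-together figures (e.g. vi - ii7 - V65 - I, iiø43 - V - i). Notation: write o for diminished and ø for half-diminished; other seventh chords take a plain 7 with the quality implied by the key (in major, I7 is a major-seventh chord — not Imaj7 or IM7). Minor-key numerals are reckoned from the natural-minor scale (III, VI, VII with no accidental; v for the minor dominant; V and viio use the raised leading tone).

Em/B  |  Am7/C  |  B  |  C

Em/B has root E, degree 1 in E minor, so i64.
Am7/C has root A, degree 4 in E minor, so iv65.
B has root B, degree 5 in E minor, so V.
C: root C is the submediant; major triad there is VI.

i64 - iv65 - V - VI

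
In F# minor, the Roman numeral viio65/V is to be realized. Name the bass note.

The applied chord viio65/V is rooted on B#: B#-D#-F#-A.
The figure 65 means first inversion — the third is in the bass.

D#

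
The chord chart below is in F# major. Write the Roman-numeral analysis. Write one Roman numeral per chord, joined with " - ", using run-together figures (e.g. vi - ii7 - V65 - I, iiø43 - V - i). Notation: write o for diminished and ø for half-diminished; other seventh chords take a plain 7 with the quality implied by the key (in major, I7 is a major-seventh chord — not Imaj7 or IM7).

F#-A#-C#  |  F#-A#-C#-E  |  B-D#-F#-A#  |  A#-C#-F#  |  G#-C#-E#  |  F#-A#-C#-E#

I - V7/IV - IV7 - I6 - V64 - I7

F#-A#-C# has root F#, degree 1 in F# major, so I.
F#-A#-C#-E: a dominant seventh chord on F#, the applied dominant of IV → V7/IV.
B-D#-F#-A# has root B, degree 4 in F# major, so IV7.
A#-C#-F# has root F#, degree 1 in F# major, so I6.
G#-C#-E#: root C# is the dominant; major triad there is V64.
F#-A#-C#-E#: root F# is the tonic; major seventh chord there is I7.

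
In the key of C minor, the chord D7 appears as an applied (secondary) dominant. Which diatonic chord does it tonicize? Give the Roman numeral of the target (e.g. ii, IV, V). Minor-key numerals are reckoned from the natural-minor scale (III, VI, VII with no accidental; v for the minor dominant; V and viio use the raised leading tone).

V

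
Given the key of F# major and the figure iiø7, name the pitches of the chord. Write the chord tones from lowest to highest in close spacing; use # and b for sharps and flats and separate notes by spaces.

G# B D F#

iiø7 is the half-diminished supertonic seventh, borrowed from the parallel minor. In F# major that root is G#.
So the chord is G#-B-D-F#, a half-diminished seventh chord.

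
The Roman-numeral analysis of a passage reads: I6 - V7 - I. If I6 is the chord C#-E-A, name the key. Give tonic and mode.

A major

The anchor chord is a major triad on A, labeled I6.
If A is scale degree 1 and the mode makes that degree carry a major triad, the tonic is A and the mode is major.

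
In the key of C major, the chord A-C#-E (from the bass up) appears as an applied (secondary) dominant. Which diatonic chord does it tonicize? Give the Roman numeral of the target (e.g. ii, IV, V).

ii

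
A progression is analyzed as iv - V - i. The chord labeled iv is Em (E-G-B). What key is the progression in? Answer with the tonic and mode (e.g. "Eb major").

B minor

The anchor chord is a minor triad on E, labeled iv.
If E is scale degree 4 and the mode makes that degree carry a minor triad, the tonic is B and the mode is minor.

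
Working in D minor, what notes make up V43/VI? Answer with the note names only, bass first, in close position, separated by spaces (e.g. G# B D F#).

C Eb F A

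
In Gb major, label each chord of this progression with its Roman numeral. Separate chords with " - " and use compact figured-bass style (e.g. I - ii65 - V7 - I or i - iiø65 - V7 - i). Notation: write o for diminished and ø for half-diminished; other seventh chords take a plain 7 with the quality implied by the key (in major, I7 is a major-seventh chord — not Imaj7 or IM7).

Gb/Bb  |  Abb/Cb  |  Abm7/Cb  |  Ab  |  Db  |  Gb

Gb/Bb: major triad on Gb = scale degree 1 → I6.
Abb/Cb: Abb with this quality isn't in the key; a major triad on b2 is the Neapolitan sixth, bII6 (third, Cb, in the bass — hence the 6).
Abm7/Cb: minor seventh chord on Ab = scale degree 2 → ii65.
Ab: chromatic; Ab is V of V, so V/V.
Db has root Db, degree 5 in Gb major, so V.
Gb has root Gb, degree 1 in Gb major, so I.

I6 - bII6 - ii65 - V/V - V - I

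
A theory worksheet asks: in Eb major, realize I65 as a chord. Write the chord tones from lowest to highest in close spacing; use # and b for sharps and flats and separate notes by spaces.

G Bb D Eb

In Eb major, the tonic is Eb, and the diatonic chord built there is a major seventh chord.
Stacking thirds from Eb gives Eb-G-Bb-D.
With the 65 figure the chord is in first inversion; from the bass G upward in close position it reads G-Bb-D-Eb.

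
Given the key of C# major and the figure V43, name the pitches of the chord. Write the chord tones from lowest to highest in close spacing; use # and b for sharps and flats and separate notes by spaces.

The numeral's case and figure indicate a dominant seventh chord. In C# major its root, the dominant, is G#.
That chord is spelled G#-B#-D#-F#.
With the 43 figure the chord is in second inversion; from the bass D# upward in close position it reads D#-F#-G#-B#.

D# F# G# B#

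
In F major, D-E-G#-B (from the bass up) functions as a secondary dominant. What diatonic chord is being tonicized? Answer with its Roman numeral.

iii

The chord is a dominant seventh chord on E.
A dominant resolves down a perfect fifth: E → A. In F major, A is scale degree 3, i.e. iii.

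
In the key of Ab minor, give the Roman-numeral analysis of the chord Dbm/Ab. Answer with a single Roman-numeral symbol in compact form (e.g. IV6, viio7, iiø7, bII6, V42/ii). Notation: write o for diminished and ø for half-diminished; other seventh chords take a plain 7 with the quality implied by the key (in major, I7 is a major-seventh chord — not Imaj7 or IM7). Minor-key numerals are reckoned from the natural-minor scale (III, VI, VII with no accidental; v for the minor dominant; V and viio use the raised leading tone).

iv64

Stacked in thirds the chord is Db-Fb-Ab: a minor triad on Db.
In Ab minor, Db is the subdominant; the diatonic minor triad there is iv.
With Ab in the bass the chord is in second inversion, so the figured bass is 64.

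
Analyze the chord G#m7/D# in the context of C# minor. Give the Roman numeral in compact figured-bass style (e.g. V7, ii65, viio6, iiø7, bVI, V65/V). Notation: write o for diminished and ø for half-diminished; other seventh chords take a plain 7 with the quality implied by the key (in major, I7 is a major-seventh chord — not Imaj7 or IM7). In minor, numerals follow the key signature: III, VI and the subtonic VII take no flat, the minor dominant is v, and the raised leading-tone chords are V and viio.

v43

Stacked in thirds the chord is G#-B-D#-F#: a minor seventh chord on G#.
In C# minor, G# is the dominant; the diatonic minor seventh chord there is v7.
With D# in the bass the chord is in second inversion, so the figured bass is 43.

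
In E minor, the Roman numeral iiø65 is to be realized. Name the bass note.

A

iiø in E minor has root F#; the chord is F#-A-C-E.
The figure 65 means first inversion — the third is in the bass.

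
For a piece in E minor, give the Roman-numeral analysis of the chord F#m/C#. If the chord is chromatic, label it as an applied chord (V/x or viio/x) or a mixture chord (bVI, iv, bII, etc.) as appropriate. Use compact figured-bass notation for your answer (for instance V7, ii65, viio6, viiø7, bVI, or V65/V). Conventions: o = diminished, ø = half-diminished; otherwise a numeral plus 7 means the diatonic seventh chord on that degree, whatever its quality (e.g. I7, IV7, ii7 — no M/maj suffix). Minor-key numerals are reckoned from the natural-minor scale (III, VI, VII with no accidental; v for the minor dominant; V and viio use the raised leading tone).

ii64

The pitches F#-A-C# form a minor triad rooted on F#.
F# is the second degree of E minor. This is the minor supertonic, borrowed from the parallel major (the Dorian ii).
With C# in the bass the chord is in second inversion, so the figured bass is 64.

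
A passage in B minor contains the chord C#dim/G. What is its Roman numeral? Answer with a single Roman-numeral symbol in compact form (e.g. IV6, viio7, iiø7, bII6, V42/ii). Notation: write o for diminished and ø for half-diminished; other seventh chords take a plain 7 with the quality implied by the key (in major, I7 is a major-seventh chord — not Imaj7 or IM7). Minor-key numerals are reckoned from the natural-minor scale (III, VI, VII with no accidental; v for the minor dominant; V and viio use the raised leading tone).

iio64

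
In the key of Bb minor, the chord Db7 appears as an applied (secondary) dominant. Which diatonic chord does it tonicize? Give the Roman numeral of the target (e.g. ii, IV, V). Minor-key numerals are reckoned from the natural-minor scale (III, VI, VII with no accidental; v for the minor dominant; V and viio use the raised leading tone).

The chord is a dominant seventh chord on Db.
A dominant resolves down a perfect fifth: Db → Gb. In Bb minor, Gb is scale degree 6, i.e. VI.

VI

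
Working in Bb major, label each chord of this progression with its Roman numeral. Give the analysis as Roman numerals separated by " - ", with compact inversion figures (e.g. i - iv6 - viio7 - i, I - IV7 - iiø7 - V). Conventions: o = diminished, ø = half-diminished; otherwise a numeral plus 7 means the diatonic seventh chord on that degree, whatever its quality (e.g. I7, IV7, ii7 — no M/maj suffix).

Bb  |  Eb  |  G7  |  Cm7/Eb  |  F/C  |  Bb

Bb has root Bb, degree 1 in Bb major, so I.
Eb has root Eb, degree 4 in Bb major, so IV.
G7: chromatic; G is V of ii, so V7/ii.
Cm7/Eb has root C, degree 2 in Bb major, so ii65.
F/C: major triad on F = scale degree 5 → V64.
Bb: major triad on Bb = scale degree 1 → I.

I - IV - V7/ii - ii65 - V64 - I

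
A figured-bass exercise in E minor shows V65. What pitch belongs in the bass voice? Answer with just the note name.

D#

V in E minor has root B; the chord is B-D#-F#-A.
The figure 65 means first inversion — the third is in the bass.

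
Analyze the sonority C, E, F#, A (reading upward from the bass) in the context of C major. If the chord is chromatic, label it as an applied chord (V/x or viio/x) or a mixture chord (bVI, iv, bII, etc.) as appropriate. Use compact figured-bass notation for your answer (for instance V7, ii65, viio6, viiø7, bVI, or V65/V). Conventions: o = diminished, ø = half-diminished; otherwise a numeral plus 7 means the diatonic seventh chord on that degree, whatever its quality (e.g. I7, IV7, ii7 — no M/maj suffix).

viiø43/V

The pitches F#-A-C-E form a half-diminished seventh chord rooted on F#.
F# sits a half step below G (V in C major); a diminished chord there is the applied leading-tone chord of V.
With C in the bass the chord is in second inversion, so the figured bass is 43.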